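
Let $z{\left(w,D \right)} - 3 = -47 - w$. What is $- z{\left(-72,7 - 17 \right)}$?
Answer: $-28$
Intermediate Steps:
$z{\left(w,D \right)} = -44 - w$ ($z{\left(w,D \right)} = 3 - \left(47 + w\right) = -44 - w$)
$- z{\left(-72,7 - 17 \right)} = - (-44 - -72) = - (-44 + 72) = \left(-1\right) 28 = -28$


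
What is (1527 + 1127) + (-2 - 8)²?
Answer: 2754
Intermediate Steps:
(1527 + 1127) + (-2 - 8)² = 2654 + (-10)² = 2654 + 100 = 2754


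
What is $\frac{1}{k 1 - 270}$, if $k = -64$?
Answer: $- \frac{1}{334} \approx -0.002994$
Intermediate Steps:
$\frac{1}{k 1 - 270} = \frac{1}{\left(-64\right) 1 - 270} = \frac{1}{-64 - 270} = \frac{1}{-334} = - \frac{1}{334}$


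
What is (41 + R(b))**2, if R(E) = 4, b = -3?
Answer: 2025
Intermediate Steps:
(41 + R(b))**2 = (41 + 4)**2 = 45**2 = 2025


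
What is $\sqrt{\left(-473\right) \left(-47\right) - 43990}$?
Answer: $i \sqrt{21759} \approx 147.51 i$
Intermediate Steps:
$\sqrt{\left(-473\right) \left(-47\right) - 43990} = \sqrt{22231 - 43990} = \sqrt{-21759} = i \sqrt{21759}$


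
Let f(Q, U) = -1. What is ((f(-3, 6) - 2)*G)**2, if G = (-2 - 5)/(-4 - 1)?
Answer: 441/25 ≈ 17.640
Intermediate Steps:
G = 7/5 (G = -7/(-5) = -7*(-1/5) = 7/5 ≈ 1.4000)
((f(-3, 6) - 2)*G)**2 = ((-1 - 2)*(7/5))**2 = (-3*7/5)**2 = (-21/5)**2 = 441/25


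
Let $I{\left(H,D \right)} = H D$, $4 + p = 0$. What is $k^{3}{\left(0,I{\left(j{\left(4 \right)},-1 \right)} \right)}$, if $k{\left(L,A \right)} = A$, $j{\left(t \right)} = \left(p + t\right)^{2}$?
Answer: $0$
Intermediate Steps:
$p = -4$ ($p = -4 + 0 = -4$)
$j{\left(t \right)} = \left(-4 + t\right)^{2}$
$I{\left(H,D \right)} = D H$
$k^{3}{\left(0,I{\left(j{\left(4 \right)},-1 \right)} \right)} = \left(- \left(-4 + 4\right)^{2}\right)^{3} = \left(- 0^{2}\right)^{3} = \left(\left(-1\right) 0\right)^{3} = 0^{3} = 0$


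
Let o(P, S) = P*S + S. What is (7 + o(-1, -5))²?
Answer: 49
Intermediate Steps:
o(P, S) = S + P*S
(7 + o(-1, -5))² = (7 - 5*(1 - 1))² = (7 - 5*0)² = (7 + 0)² = 7² = 49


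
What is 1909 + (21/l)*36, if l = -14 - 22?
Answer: 1888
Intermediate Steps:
l = -36
1909 + (21/l)*36 = 1909 + (21/(-36))*36 = 1909 + (21*(-1/36))*36 = 1909 - 7/12*36 = 1909 - 21 = 1888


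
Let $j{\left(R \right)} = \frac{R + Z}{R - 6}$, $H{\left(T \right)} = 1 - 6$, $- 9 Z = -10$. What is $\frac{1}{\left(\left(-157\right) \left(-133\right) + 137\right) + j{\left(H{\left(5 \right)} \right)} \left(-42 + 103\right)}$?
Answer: $\frac{99}{2082917} \approx 4.753 \cdot 10^{-5}$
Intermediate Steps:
$Z = \frac{10}{9}$ ($Z = \left(- \frac{1}{9}\right) \left(-10\right) = \frac{10}{9} \approx 1.1111$)
$H{\left(T \right)} = -5$ ($H{\left(T \right)} = 1 - 6 = -5$)
$j{\left(R \right)} = \frac{\frac{10}{9} + R}{-6 + R}$ ($j{\left(R \right)} = \frac{R + \frac{10}{9}}{R - 6} = \frac{\frac{10}{9} + R}{-6 + R}$)
$\frac{1}{\left(\left(-157\right) \left(-133\right) + 137\right) + j{\left(H{\left(5 \right)} \right)} \left(-42 + 103\right)} = \frac{1}{\left(\left(-157\right) \left(-133\right) + 137\right) + \frac{\frac{10}{9} - 5}{-6 - 5} \left(-42 + 103\right)} = \frac{1}{\left(20881 + 137\right) + \frac{1}{-11} \left(- \frac{35}{9}\right) 61} = \frac{1}{21018 + \left(- \frac{1}{11}\right) \left(- \frac{35}{9}\right) 61} = \frac{1}{21018 + \frac{35}{99} \cdot 61} = \frac{1}{21018 + \frac{2135}{99}} = \frac{1}{\frac{2082917}{99}} = \frac{99}{2082917}$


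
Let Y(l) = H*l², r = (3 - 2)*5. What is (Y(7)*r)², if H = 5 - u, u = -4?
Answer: 4862025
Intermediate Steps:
H = 9 (H = 5 - 1*(-4) = 5 + 4 = 9)
r = 5 (r = 1*5 = 5)
Y(l) = 9*l²
(Y(7)*r)² = ((9*7²)*5)² = ((9*49)*5)² = (441*5)² = 2205² = 4862025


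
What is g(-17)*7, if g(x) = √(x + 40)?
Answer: 7*√23 ≈ 33.571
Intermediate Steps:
g(x) = √(40 + x)
g(-17)*7 = √(40 - 17)*7 = √23*7 = 7*√23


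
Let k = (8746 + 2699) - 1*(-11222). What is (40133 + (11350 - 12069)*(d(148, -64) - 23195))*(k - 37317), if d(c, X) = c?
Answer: -243350065900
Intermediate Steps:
k = 22667 (k = 11445 + 11222 = 22667)
(40133 + (11350 - 12069)*(d(148, -64) - 23195))*(k - 37317) = (40133 + (11350 - 12069)*(148 - 23195))*(22667 - 37317) = (40133 - 719*(-23047))*(-14650) = (40133 + 16570793)*(-14650) = 16610926*(-14650) = -243350065900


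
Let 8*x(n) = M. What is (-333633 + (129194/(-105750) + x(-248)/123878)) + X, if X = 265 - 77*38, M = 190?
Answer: -8811001053483539/26200197000 ≈ -3.3630e+5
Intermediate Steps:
x(n) = 95/4 (x(n) = (1/8)*190 = 95/4)
X = -2661 (X = 265 - 2926 = -2661)
(-333633 + (129194/(-105750) + x(-248)/123878)) + X = (-333633 + (129194/(-105750) + (95/4)/123878)) - 2661 = (-333633 + (129194*(-1/105750) + (95/4)*(1/123878))) - 2661 = (-333633 + (-64597/52875 + 95/495512)) - 2661 = (-333633 - 32003565539/26200197000) - 2661 = -8741282329266539/26200197000 - 2661 = -8811001053483539/26200197000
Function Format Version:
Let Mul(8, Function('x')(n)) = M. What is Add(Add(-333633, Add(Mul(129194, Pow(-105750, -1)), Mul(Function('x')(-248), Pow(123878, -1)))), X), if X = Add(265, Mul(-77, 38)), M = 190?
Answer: Rational(-8811001053483539, 26200197000) ≈ -3.3630e+5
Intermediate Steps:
Function('x')(n) = Rational(95, 4) (Function('x')(n) = Mul(Rational(1, 8), 190) = Rational(95, 4))
X = -2661 (X = Add(265, -2926) = -2661)
Add(Add(-333633, Add(Mul(129194, Pow(-105750, -1)), Mul(Function('x')(-248), Pow(123878, -1)))), X) = Add(Add(-333633, Add(Mul(129194, Pow(-105750, -1)), Mul(Rational(95, 4), Pow(123878, -1)))), -2661) = Add(Add(-333633, Add(Mul(129194, Rational(-1, 105750)), Mul(Rational(95, 4), Rational(1, 123878)))), -2661) = Add(Add(-333633, Add(Rational(-64597, 52875), Rational(95, 495512))), -2661) = Add(Add(-333633, Rational(-32003565539, 26200197000)), -2661) = Add(Rational(-8741282329266539, 26200197000), -2661) = Rational(-8811001053483539, 26200197000)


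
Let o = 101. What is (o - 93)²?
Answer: 64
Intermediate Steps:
(o - 93)² = (101 - 93)² = 8² = 64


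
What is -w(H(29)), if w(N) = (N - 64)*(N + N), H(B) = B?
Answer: 2030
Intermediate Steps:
w(N) = 2*N*(-64 + N) (w(N) = (-64 + N)*(2*N) = 2*N*(-64 + N))
-w(H(29)) = -2*29*(-64 + 29) = -2*29*(-35) = -1*(-2030) = 2030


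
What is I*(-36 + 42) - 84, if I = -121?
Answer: -810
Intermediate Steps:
I*(-36 + 42) - 84 = -121*(-36 + 42) - 84 = -121*6 - 84 = -726 - 84 = -810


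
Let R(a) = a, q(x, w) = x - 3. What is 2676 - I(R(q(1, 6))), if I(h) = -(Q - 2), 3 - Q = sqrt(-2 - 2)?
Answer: 2677 - 2*I ≈ 2677.0 - 2.0*I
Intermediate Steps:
q(x, w) = -3 + x
Q = 3 - 2*I (Q = 3 - sqrt(-2 - 2) = 3 - sqrt(-4) = 3 - 2*I ≈ 3.0 - 2.0*I)
I(h) = -1 + 2*I (I(h) = -((3 - 2*I) - 2) = -(1 - 2*I) = -1 + 2*I)
2676 - I(R(q(1, 6))) = 2676 - (-1 + 2*I) = 2676 + (1 - 2*I) = 2677 - 2*I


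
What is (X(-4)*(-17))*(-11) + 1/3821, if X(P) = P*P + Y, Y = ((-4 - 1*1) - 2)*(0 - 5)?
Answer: 36440878/3821 ≈ 9537.0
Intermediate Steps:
Y = 35 (Y = ((-4 - 1) - 2)*(-5) = (-5 - 2)*(-5) = -7*(-5) = 35)
X(P) = 35 + P² (X(P) = P*P + 35 = P² + 35 = 35 + P²)
(X(-4)*(-17))*(-11) + 1/3821 = ((35 + (-4)²)*(-17))*(-11) + 1/3821 = ((35 + 16)*(-17))*(-11) + 1/3821 = (51*(-17))*(-11) + 1/3821 = -867*(-11) + 1/3821 = 9537 + 1/3821 = 36440878/3821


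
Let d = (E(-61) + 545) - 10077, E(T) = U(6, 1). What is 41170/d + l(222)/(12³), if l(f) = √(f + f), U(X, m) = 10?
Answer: -895/207 + √111/864 ≈ -4.3115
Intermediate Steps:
E(T) = 10
d = -9522 (d = (10 + 545) - 10077 = 555 - 10077 = -9522)
l(f) = √2*√f (l(f) = √(2*f) = √2*√f)
41170/d + l(222)/(12³) = 41170/(-9522) + (√2*√222)/(12³) = 41170*(-1/9522) + (2*√111)/1728 = -895/207 + (2*√111)*(1/1728) = -895/207 + √111/864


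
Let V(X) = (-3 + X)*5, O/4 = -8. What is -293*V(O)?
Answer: 51275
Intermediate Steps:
O = -32 (O = 4*(-8) = -32)
V(X) = -15 + 5*X
-293*V(O) = -293*(-15 + 5*(-32)) = -293*(-15 - 160) = -293*(-175) = 51275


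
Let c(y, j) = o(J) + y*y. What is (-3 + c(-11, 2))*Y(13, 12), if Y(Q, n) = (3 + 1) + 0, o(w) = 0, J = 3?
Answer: 472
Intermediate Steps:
Y(Q, n) = 4 (Y(Q, n) = 4 + 0 = 4)
c(y, j) = y² (c(y, j) = 0 + y*y = 0 + y² = y²)
(-3 + c(-11, 2))*Y(13, 12) = (-3 + (-11)²)*4 = (-3 + 121)*4 = 118*4 = 472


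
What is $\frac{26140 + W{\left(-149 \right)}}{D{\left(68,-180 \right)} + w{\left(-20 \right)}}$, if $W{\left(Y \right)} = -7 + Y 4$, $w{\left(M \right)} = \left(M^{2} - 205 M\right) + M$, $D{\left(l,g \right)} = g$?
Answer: $\frac{25537}{4300} \approx 5.9388$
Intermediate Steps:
$w{\left(M \right)} = M^{2} - 204 M$
$W{\left(Y \right)} = -7 + 4 Y$
$\frac{26140 + W{\left(-149 \right)}}{D{\left(68,-180 \right)} + w{\left(-20 \right)}} = \frac{26140 + \left(-7 + 4 \left(-149\right)\right)}{-180 - 20 \left(-204 - 20\right)} = \frac{26140 - 603}{-180 - -4480} = \frac{26140 - 603}{-180 + 4480} = \frac{25537}{4300}$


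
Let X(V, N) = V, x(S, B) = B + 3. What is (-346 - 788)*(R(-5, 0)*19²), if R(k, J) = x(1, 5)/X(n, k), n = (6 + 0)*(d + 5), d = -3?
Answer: -272916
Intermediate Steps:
x(S, B) = 3 + B
n = 12 (n = (6 + 0)*(-3 + 5) = 6*2 = 12)
R(k, J) = ⅔ (R(k, J) = (3 + 5)/12 = 8*(1/12) = ⅔)
(-346 - 788)*(R(-5, 0)*19²) = (-346 - 788)*((⅔)*19²) = -756*361 = -1134*722/3 = -272916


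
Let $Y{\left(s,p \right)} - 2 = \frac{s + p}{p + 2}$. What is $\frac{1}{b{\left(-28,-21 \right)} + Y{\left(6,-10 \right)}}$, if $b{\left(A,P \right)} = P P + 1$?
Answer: $\frac{2}{889} \approx 0.0022497$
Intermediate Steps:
$b{\left(A,P \right)} = 1 + P^{2}$ ($b{\left(A,P \right)} = P^{2} + 1 = 1 + P^{2}$)
$Y{\left(s,p \right)} = 2 + \frac{p + s}{2 + p}$ ($Y{\left(s,p \right)} = 2 + \frac{s + p}{p + 2} = 2 + \frac{p + s}{2 + p}$)
$\frac{1}{b{\left(-28,-21 \right)} + Y{\left(6,-10 \right)}} = \frac{1}{\left(1 + \left(-21\right)^{2}\right) + \frac{4 + 6 + 3 \left(-10\right)}{2 - 10}} = \frac{1}{\left(1 + 441\right) + \frac{4 + 6 - 30}{-8}} = \frac{1}{442 - - \frac{5}{2}} = \frac{1}{442 + \frac{5}{2}} = \frac{1}{\frac{889}{2}} = \frac{2}{889}$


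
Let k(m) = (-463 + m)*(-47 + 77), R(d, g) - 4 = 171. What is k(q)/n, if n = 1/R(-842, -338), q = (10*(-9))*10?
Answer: -7155750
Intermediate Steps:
R(d, g) = 175 (R(d, g) = 4 + 171 = 175)
q = -900 (q = -90*10 = -900)
k(m) = -13890 + 30*m (k(m) = (-463 + m)*30 = -13890 + 30*m)
n = 1/175 ≈ 0.0057143
k(q)/n = (-13890 + 30*(-900))/(1/175) = (-13890 - 27000)*175 = -40890*175 = -7155750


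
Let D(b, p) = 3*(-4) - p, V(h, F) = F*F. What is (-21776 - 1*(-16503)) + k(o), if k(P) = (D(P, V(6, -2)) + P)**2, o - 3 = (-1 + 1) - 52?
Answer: -1048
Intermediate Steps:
o = -49 (o = 3 + ((-1 + 1) - 52) = 3 + (0 - 52) = 3 - 52 = -49)
V(h, F) = F**2
D(b, p) = -12 - p
k(P) = (-16 + P)**2 (k(P) = ((-12 - 1*(-2)**2) + P)**2 = ((-12 - 1*4) + P)**2 = ((-12 - 4) + P)**2 = (-16 + P)**2)
(-21776 - 1*(-16503)) + k(o) = (-21776 - 1*(-16503)) + (-16 - 49)**2 = (-21776 + 16503) + (-65)**2 = -5273 + 4225 = -1048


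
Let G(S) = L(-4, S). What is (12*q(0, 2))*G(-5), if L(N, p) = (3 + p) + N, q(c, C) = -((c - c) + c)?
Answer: 0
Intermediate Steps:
q(c, C) = -c (q(c, C) = -(0 + c) = -c)
L(N, p) = 3 + N + p
G(S) = -1 + S (G(S) = 3 - 4 + S = -1 + S)
(12*q(0, 2))*G(-5) = (12*(-1*0))*(-1 - 5) = (12*0)*(-6) = 0*(-6) = 0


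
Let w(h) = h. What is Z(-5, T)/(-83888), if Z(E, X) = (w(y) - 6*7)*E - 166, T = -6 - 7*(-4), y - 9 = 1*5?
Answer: 13/41944 ≈ 0.00030994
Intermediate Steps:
y = 14 (y = 9 + 1*5 = 9 + 5 = 14)
T = 22 (T = -6 + 28 = 22)
Z(E, X) = -166 - 28*E (Z(E, X) = (14 - 6*7)*E - 166 = (14 - 42)*E - 166 = -28*E - 166 = -166 - 28*E)
Z(-5, T)/(-83888) = (-166 - 28*(-5))/(-83888) = (-166 + 140)*(-1/83888) = -26*(-1/83888) = 13/41944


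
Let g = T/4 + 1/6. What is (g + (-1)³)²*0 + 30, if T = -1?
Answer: 30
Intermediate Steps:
g = -1/12 (g = -1/4 + 1/6 = -1*¼ + 1*(⅙) = -¼ + ⅙ = -1/12 ≈ -0.083333)
(g + (-1)³)²*0 + 30 = (-1/12 + (-1)³)²*0 + 30 = (-1/12 - 1)²*0 + 30 = (-13/12)²*0 + 30 = (169/144)*0 + 30 = 0 + 30 = 30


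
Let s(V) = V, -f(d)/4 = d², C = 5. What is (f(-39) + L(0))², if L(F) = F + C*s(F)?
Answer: 37015056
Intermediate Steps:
f(d) = -4*d²
L(F) = 6*F (L(F) = F + 5*F = 6*F)
(f(-39) + L(0))² = (-4*(-39)² + 6*0)² = (-4*1521 + 0)² = (-6084 + 0)² = (-6084)² = 37015056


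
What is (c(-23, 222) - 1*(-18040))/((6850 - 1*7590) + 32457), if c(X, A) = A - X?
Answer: 795/1379 ≈ 0.57650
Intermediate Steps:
(c(-23, 222) - 1*(-18040))/((6850 - 1*7590) + 32457) = ((222 - 1*(-23)) - 1*(-18040))/((6850 - 1*7590) + 32457) = ((222 + 23) + 18040)/((6850 - 7590) + 32457) = (245 + 18040)/(-740 + 32457) = 18285/31717 = 18285*(1/31717) = 795/1379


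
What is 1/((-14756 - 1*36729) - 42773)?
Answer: -1/94258 ≈ -1.0609e-5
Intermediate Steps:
1/((-14756 - 1*36729) - 42773) = 1/((-14756 - 36729) - 42773) = 1/(-51485 - 42773) = 1/(-94258) = -1/94258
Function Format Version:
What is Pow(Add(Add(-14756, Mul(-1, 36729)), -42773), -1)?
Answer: Rational(-1, 94258) ≈ -1.0609e-5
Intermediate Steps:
Pow(Add(Add(-14756, Mul(-1, 36729)), -42773), -1) = Pow(Add(Add(-14756, -36729), -42773), -1) = Pow(Add(-51485, -42773), -1) = Pow(-94258, -1) = Rational(-1, 94258)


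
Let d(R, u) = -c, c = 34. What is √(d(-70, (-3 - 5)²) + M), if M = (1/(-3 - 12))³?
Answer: 13*I*√10185/225 ≈ 5.831*I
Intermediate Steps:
M = -1/3375 (M = (1/(-15))³ = (-1/15)³ = -1/3375 ≈ -0.00029630)
d(R, u) = -34 (d(R, u) = -1*34 = -34)
√(d(-70, (-3 - 5)²) + M) = √(-34 - 1/3375) = √(-114751/3375) = 13*I*√10185/225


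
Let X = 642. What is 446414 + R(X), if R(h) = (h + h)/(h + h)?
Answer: 446415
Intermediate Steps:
R(h) = 1 (R(h) = (2*h)/((2*h)) = (2*h)*(1/(2*h)) = 1)
446414 + R(X) = 446414 + 1 = 446415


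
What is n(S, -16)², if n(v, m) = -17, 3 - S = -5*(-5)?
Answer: 289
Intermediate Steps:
S = -22 (S = 3 - (-5)*(-5) = 3 - 1*25 = 3 - 25 = -22)
n(S, -16)² = (-17)² = 289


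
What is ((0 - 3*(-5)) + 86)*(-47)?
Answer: -4747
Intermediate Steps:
((0 - 3*(-5)) + 86)*(-47) = ((0 + 15) + 86)*(-47) = (15 + 86)*(-47) = 101*(-47) = -4747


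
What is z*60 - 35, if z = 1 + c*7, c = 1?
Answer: 445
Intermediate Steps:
z = 8 (z = 1 + 1*7 = 1 + 7 = 8)
z*60 - 35 = 8*60 - 35 = 480 - 35 = 445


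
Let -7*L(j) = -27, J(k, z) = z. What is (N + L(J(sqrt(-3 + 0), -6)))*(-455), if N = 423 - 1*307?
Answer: -54535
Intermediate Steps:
L(j) = 27/7 (L(j) = -1/7*(-27) = 27/7)
N = 116 (N = 423 - 307 = 116)
(N + L(J(sqrt(-3 + 0), -6)))*(-455) = (116 + 27/7)*(-455) = (839/7)*(-455) = -54535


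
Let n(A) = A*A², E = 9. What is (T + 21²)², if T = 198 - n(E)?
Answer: 8100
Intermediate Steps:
n(A) = A³
T = -531 (T = 198 - 1*9³ = 198 - 1*729 = 198 - 729 = -531)
(T + 21²)² = (-531 + 21²)² = (-531 + 441)² = (-90)² = 8100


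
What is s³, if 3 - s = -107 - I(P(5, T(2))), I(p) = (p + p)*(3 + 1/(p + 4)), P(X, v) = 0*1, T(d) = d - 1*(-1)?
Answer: 1331000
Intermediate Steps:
T(d) = 1 + d (T(d) = d + 1 = 1 + d)
P(X, v) = 0
I(p) = 2*p*(3 + 1/(4 + p)) (I(p) = (2*p)*(3 + 1/(4 + p)) = 2*p*(3 + 1/(4 + p)))
s = 110 (s = 3 - (-107 - 2*0*(13 + 3*0)/(4 + 0)) = 3 - (-107 - 2*0*(13 + 0)/4) = 3 - (-107 - 2*0*13/4) = 3 - (-107 - 1*0) = 3 - (-107 + 0) = 3 - 1*(-107) = 3 + 107 = 110)
s³ = 110³ = 1331000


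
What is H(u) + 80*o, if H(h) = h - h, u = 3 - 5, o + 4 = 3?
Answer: -80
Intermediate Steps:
o = -1 (o = -4 + 3 = -1)
u = -2
H(h) = 0
H(u) + 80*o = 0 + 80*(-1) = 0 - 80 = -80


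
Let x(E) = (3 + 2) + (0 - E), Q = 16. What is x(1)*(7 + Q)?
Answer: 92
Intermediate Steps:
x(E) = 5 - E
x(1)*(7 + Q) = (5 - 1*1)*(7 + 16) = (5 - 1)*23 = 4*23 = 92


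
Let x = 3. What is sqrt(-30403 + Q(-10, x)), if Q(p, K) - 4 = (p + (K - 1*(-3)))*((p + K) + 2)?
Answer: I*sqrt(30379) ≈ 174.3*I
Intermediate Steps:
Q(p, K) = 4 + (2 + K + p)*(3 + K + p) (Q(p, K) = 4 + (p + (K - 1*(-3)))*((p + K) + 2) = 4 + (p + (K + 3))*((K + p) + 2) = 4 + (p + (3 + K))*(2 + K + p) = 4 + (3 + K + p)*(2 + K + p) = 4 + (2 + K + p)*(3 + K + p))
sqrt(-30403 + Q(-10, x)) = sqrt(-30403 + (10 + 3**2 + (-10)**2 + 5*3 + 5*(-10) + 2*3*(-10))) = sqrt(-30403 + (10 + 9 + 100 + 15 - 50 - 60)) = sqrt(-30403 + 24) = sqrt(-30379) = I*sqrt(30379)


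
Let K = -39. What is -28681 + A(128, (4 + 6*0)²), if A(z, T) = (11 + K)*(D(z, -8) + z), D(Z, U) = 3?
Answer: -32349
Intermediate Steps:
A(z, T) = -84 - 28*z (A(z, T) = (11 - 39)*(3 + z) = -28*(3 + z) = -84 - 28*z)
-28681 + A(128, (4 + 6*0)²) = -28681 + (-84 - 28*128) = -28681 + (-84 - 3584) = -28681 - 3668 = -32349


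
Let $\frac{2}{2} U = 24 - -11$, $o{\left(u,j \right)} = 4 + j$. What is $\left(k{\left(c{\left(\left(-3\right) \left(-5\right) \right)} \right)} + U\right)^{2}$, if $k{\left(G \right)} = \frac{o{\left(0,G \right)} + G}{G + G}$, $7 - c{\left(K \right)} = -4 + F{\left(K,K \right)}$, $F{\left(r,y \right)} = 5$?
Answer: $\frac{11881}{9} \approx 1320.1$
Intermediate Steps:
$c{\left(K \right)} = 6$ ($c{\left(K \right)} = 7 - \left(-4 + 5\right) = 7 - 1 = 6$)
$U = 35$ ($U = 24 - -11 = 24 + 11 = 35$)
$k{\left(G \right)} = \frac{4 + 2 G}{2 G}$ ($k{\left(G \right)} = \frac{\left(4 + G\right) + G}{G + G} = \frac{4 + 2 G}{2 G}$)
$\left(k{\left(c{\left(\left(-3\right) \left(-5\right) \right)} \right)} + U\right)^{2} = \left(\frac{2 + 6}{6} + 35\right)^{2} = \left(\frac{1}{6} \cdot 8 + 35\right)^{2} = \left(\frac{4}{3} + 35\right)^{2} = \left(\frac{109}{3}\right)^{2} = \frac{11881}{9}$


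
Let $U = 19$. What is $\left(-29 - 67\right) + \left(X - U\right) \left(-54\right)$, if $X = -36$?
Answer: $2874$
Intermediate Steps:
$\left(-29 - 67\right) + \left(X - U\right) \left(-54\right) = \left(-29 - 67\right) + \left(-36 - 19\right) \left(-54\right) = -96 + \left(-36 - 19\right) \left(-54\right) = -96 - -2970 = -96 + 2970 = 2874$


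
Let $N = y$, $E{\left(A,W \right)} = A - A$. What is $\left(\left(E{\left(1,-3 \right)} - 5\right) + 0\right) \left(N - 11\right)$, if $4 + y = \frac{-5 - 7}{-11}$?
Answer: $\frac{765}{11} \approx 69.545$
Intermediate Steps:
$E{\left(A,W \right)} = 0$
$y = - \frac{32}{11}$ ($y = -4 + \frac{-5 - 7}{-11} = -4 - - \frac{12}{11} = -4 + \frac{12}{11} = - \frac{32}{11} \approx -2.9091$)
$N = - \frac{32}{11} \approx -2.9091$
$\left(\left(E{\left(1,-3 \right)} - 5\right) + 0\right) \left(N - 11\right) = \left(\left(0 - 5\right) + 0\right) \left(- \frac{32}{11} - 11\right) = \left(-5 + 0\right) \left(- \frac{153}{11}\right) = \left(-5\right) \left(- \frac{153}{11}\right) = \frac{765}{11}$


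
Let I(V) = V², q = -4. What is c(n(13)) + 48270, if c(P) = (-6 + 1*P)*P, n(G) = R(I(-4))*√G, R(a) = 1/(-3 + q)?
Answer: 2365243/49 + 6*√13/7 ≈ 48273.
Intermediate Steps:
R(a) = -⅐ (R(a) = 1/(-3 - 4) = 1/(-7) = -⅐)
n(G) = -√G/7
c(P) = P*(-6 + P) (c(P) = (-6 + P)*P = P*(-6 + P))
c(n(13)) + 48270 = (-√13/7)*(-6 - √13/7) + 48270 = -√13*(-6 - √13/7)/7 + 48270 = 48270 - √13*(-6 - √13/7)/7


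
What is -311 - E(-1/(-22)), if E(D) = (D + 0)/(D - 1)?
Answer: -6530/21 ≈ -310.95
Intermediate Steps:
E(D) = D/(-1 + D)
-311 - E(-1/(-22)) = -311 - (-1/(-22))/(-1 - 1/(-22)) = -311 - (-1*(-1/22))/(-1 - 1*(-1/22)) = -311 - 1/(22*(-1 + 1/22)) = -311 - 1/(22*(-21/22)) = -311 - (-22)/(22*21) = -311 - 1*(-1/21) = -311 + 1/21 = -6530/21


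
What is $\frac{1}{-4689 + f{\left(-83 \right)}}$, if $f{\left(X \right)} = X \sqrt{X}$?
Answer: $\frac{i}{- 4689 i + 83 \sqrt{83}} \approx -0.00020786 + 3.352 \cdot 10^{-5} i$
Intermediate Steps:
$f{\left(X \right)} = X^{\frac{3}{2}}$
$\frac{1}{-4689 + f{\left(-83 \right)}} = \frac{1}{-4689 + \left(-83\right)^{\frac{3}{2}}} = \frac{1}{-4689 - 83 i \sqrt{83}}$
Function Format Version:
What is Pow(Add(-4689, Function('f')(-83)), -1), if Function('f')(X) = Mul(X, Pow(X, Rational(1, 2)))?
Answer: Mul(I, Pow(Add(Mul(-4689, I), Mul(83, Pow(83, Rational(1, 2)))), -1)) ≈ Add(-0.00020786, Mul(3.3520e-5, I))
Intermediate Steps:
Function('f')(X) = Pow(X, Rational(3, 2))
Pow(Add(-4689, Function('f')(-83)), -1) = Pow(Add(-4689, Pow(-83, Rational(3, 2))), -1) = Pow(Add(-4689, Mul(-83, I, Pow(83, Rational(1, 2)))), -1)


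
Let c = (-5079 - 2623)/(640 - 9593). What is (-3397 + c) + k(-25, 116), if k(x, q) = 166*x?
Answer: -67560589/8953 ≈ -7546.1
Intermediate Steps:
c = 7702/8953 (c = -7702/(-8953) = -7702*(-1/8953) = 7702/8953 ≈ 0.86027)
(-3397 + c) + k(-25, 116) = (-3397 + 7702/8953) + 166*(-25) = -30405639/8953 - 4150 = -67560589/8953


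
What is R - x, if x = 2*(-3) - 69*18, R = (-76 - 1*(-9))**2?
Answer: 5737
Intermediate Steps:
R = 4489 (R = (-76 + 9)**2 = (-67)**2 = 4489)
x = -1248 (x = -6 - 1242 = -1248)
R - x = 4489 - 1*(-1248) = 4489 + 1248 = 5737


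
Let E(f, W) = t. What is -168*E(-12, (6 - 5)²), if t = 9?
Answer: -1512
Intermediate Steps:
E(f, W) = 9
-168*E(-12, (6 - 5)²) = -168*9 = -1512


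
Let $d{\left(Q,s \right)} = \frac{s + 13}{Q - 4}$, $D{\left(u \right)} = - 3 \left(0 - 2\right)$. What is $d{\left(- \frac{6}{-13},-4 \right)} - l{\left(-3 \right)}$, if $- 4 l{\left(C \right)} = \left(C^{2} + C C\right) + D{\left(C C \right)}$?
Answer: $\frac{159}{46} \approx 3.4565$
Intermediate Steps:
$D{\left(u \right)} = 6$ ($D{\left(u \right)} = \left(-3\right) \left(-2\right) = 6$)
$d{\left(Q,s \right)} = \frac{13 + s}{-4 + Q}$
$l{\left(C \right)} = - \frac{3}{2} - \frac{C^{2}}{2}$ ($l{\left(C \right)} = - \frac{\left(C^{2} + C C\right) + 6}{4} = - \frac{\left(C^{2} + C^{2}\right) + 6}{4} = - \frac{2 C^{2} + 6}{4} = - \frac{6 + 2 C^{2}}{4} = - \frac{3}{2} - \frac{C^{2}}{2}$)
$d{\left(- \frac{6}{-13},-4 \right)} - l{\left(-3 \right)} = \frac{13 - 4}{-4 - \frac{6}{-13}} - \left(- \frac{3}{2} - \frac{\left(-3\right)^{2}}{2}\right) = \frac{1}{-4 - - \frac{6}{13}} \cdot 9 - \left(- \frac{3}{2} - \frac{9}{2}\right) = \frac{1}{-4 + \frac{6}{13}} \cdot 9 - \left(- \frac{3}{2} - \frac{9}{2}\right) = \frac{1}{- \frac{46}{13}} \cdot 9 - -6 = \left(- \frac{13}{46}\right) 9 + 6 = - \frac{117}{46} + 6 = \frac{159}{46}$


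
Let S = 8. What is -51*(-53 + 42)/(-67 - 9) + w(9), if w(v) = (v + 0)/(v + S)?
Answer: -8853/1292 ≈ -6.8522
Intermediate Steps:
w(v) = v/(8 + v) (w(v) = (v + 0)/(v + 8) = v/(8 + v))
-51*(-53 + 42)/(-67 - 9) + w(9) = -51*(-53 + 42)/(-67 - 9) + 9/(8 + 9) = -(-561)/(-76) + 9/17 = -(-561)*(-1)/76 + 9*(1/17) = -51*11/76 + 9/17 = -561/76 + 9/17 = -8853/1292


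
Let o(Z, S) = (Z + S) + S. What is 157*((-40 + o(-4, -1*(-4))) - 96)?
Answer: -20724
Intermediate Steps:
o(Z, S) = Z + 2*S (o(Z, S) = (S + Z) + S = Z + 2*S)
157*((-40 + o(-4, -1*(-4))) - 96) = 157*((-40 + (-4 + 2*(-1*(-4)))) - 96) = 157*((-40 + (-4 + 2*4)) - 96) = 157*((-40 + (-4 + 8)) - 96) = 157*((-40 + 4) - 96) = 157*(-36 - 96) = 157*(-132) = -20724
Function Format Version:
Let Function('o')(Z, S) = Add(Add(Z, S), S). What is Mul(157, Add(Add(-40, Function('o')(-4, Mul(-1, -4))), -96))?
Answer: -20724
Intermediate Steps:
Function('o')(Z, S) = Add(Z, Mul(2, S)) (Function('o')(Z, S) = Add(Add(S, Z), S) = Add(Z, Mul(2, S)))
Mul(157, Add(Add(-40, Function('o')(-4, Mul(-1, -4))), -96)) = Mul(157, Add(Add(-40, Add(-4, Mul(2, Mul(-1, -4)))), -96)) = Mul(157, Add(Add(-40, Add(-4, Mul(2, 4))), -96)) = Mul(157, Add(Add(-40, Add(-4, 8)), -96)) = Mul(157, Add(Add(-40, 4), -96)) = Mul(157, Add(-36, -96)) = Mul(157, -132) = -20724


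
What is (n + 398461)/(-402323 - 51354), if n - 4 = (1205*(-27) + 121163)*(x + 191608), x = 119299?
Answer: -27555464061/453677 ≈ -60738.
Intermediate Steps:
n = 27555065600 (n = 4 + (1205*(-27) + 121163)*(119299 + 191608) = 4 + (-32535 + 121163)*310907 = 4 + 88628*310907 = 4 + 27555065596 = 27555065600)
(n + 398461)/(-402323 - 51354) = (27555065600 + 398461)/(-402323 - 51354) = 27555464061/(-453677) = 27555464061*(-1/453677) = -27555464061/453677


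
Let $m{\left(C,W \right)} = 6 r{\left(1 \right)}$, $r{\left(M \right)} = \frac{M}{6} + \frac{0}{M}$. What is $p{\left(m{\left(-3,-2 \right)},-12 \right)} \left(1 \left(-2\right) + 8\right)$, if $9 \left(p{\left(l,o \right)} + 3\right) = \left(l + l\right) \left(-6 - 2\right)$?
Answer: $- \frac{86}{3} \approx -28.667$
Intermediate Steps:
$r{\left(M \right)} = \frac{M}{6}$ ($r{\left(M \right)} = M \frac{1}{6} + 0 = \frac{M}{6} + 0 = \frac{M}{6}$)
$m{\left(C,W \right)} = 1$ ($m{\left(C,W \right)} = 6 \cdot \frac{1}{6} \cdot 1 = 6 \cdot \frac{1}{6} = 1$)
$p{\left(l,o \right)} = -3 - \frac{16 l}{9}$ ($p{\left(l,o \right)} = -3 + \frac{\left(l + l\right) \left(-6 - 2\right)}{9} = -3 + \frac{2 l \left(-8\right)}{9} = -3 + \frac{\left(-16\right) l}{9} = -3 - \frac{16 l}{9}$)
$p{\left(m{\left(-3,-2 \right)},-12 \right)} \left(1 \left(-2\right) + 8\right) = \left(-3 - \frac{16}{9}\right) \left(1 \left(-2\right) + 8\right) = \left(-3 - \frac{16}{9}\right) \left(-2 + 8\right) = \left(- \frac{43}{9}\right) 6 = - \frac{86}{3}$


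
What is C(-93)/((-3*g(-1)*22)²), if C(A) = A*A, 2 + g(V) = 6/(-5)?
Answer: 24025/123904 ≈ 0.19390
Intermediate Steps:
g(V) = -16/5 (g(V) = -2 + 6/(-5) = -2 + 6*(-⅕) = -2 - 6/5 = -16/5)
C(A) = A²
C(-93)/((-3*g(-1)*22)²) = (-93)²/((-(-48)*22/5)²) = 8649/((-3*(-352/5))²) = 8649/((1056/5)²) = 8649/(1115136/25) = 8649*(25/1115136) = 24025/123904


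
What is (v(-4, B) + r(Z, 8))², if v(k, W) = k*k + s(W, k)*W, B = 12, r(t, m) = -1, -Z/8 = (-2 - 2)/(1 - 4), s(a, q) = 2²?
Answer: 3969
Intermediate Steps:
s(a, q) = 4
Z = -32/3 (Z = -8*(-2 - 2)/(1 - 4) = -(-32)/(-3) = -(-32)*(-1)/3 = -8*4/3 = -32/3 ≈ -10.667)
v(k, W) = k² + 4*W (v(k, W) = k*k + 4*W = k² + 4*W)
(v(-4, B) + r(Z, 8))² = (((-4)² + 4*12) - 1)² = ((16 + 48) - 1)² = (64 - 1)² = 63² = 3969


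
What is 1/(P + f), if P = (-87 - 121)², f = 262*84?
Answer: 1/65272 ≈ 1.5320e-5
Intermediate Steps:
f = 22008
P = 43264 (P = (-208)² = 43264)
1/(P + f) = 1/(43264 + 22008) = 1/65272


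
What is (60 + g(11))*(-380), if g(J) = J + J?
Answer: -31160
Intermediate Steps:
g(J) = 2*J
(60 + g(11))*(-380) = (60 + 2*11)*(-380) = (60 + 22)*(-380) = 82*(-380) = -31160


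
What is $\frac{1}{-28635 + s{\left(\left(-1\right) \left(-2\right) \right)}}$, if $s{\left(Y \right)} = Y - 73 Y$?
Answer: $- \frac{1}{28779} \approx -3.4748 \cdot 10^{-5}$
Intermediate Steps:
$s{\left(Y \right)} = - 72 Y$ ($s{\left(Y \right)} = Y - 73 Y = - 72 Y$)
$\frac{1}{-28635 + s{\left(\left(-1\right) \left(-2\right) \right)}} = \frac{1}{-28635 - 72 \left(\left(-1\right) \left(-2\right)\right)} = \frac{1}{-28635 - 144} = \frac{1}{-28779} = - \frac{1}{28779}$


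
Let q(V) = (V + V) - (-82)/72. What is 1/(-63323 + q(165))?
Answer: -36/2267707 ≈ -1.5875e-5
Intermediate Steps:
q(V) = 41/36 + 2*V (q(V) = 2*V - (-82)/72 = 2*V - 1*(-41/36) = 2*V + 41/36 = 41/36 + 2*V)
1/(-63323 + q(165)) = 1/(-63323 + (41/36 + 2*165)) = 1/(-63323 + (41/36 + 330)) = 1/(-63323 + 11921/36) = 1/(-2267707/36) = -36/2267707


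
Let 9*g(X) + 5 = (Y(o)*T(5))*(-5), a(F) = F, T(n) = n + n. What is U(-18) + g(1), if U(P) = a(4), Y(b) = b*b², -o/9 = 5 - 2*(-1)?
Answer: 12502381/9 ≈ 1.3892e+6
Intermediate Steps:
o = -63 (o = -9*(5 - 2*(-1)) = -9*(5 + 2) = -9*7 = -63)
T(n) = 2*n
Y(b) = b³
U(P) = 4
g(X) = 12502345/9 (g(X) = -5/9 + (((-63)³*(2*5))*(-5))/9 = -5/9 + (-250047*10*(-5))/9 = -5/9 + (-2500470*(-5))/9 = -5/9 + (⅑)*12502350 = -5/9 + 1389150 = 12502345/9)
U(-18) + g(1) = 4 + 12502345/9 = 12502381/9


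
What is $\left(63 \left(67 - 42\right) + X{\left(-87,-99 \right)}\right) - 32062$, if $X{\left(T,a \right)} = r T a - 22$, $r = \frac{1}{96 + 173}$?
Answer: $- \frac{8198308}{269} \approx -30477.0$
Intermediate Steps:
$r = \frac{1}{269} \approx 0.0037175$
$X{\left(T,a \right)} = -22 + \frac{T a}{269}$ ($X{\left(T,a \right)} = \frac{T}{269} a - 22 = \frac{T a}{269} - 22 = -22 + \frac{T a}{269}$)
$\left(63 \left(67 - 42\right) + X{\left(-87,-99 \right)}\right) - 32062 = \left(63 \left(67 - 42\right) - \left(22 + \frac{87}{269} \left(-99\right)\right)\right) - 32062 = \left(63 \left(67 - 42\right) + \left(-22 + \frac{8613}{269}\right)\right) - 32062 = \left(63 \cdot 25 + \frac{2695}{269}\right) - 32062 = \left(1575 + \frac{2695}{269}\right) - 32062 = \frac{426370}{269} - 32062 = - \frac{8198308}{269}$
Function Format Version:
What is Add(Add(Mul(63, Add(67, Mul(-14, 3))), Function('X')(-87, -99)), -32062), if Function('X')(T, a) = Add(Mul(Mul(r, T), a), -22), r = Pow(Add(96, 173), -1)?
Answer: Rational(-8198308, 269) ≈ -30477.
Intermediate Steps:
r = Rational(1, 269) (r = Pow(269, -1) = Rational(1, 269) ≈ 0.0037175)
Function('X')(T, a) = Add(-22, Mul(Rational(1, 269), T, a)) (Function('X')(T, a) = Add(Mul(Mul(Rational(1, 269), T), a), -22) = Add(Mul(Rational(1, 269), T, a), -22) = Add(-22, Mul(Rational(1, 269), T, a)))
Add(Add(Mul(63, Add(67, Mul(-14, 3))), Function('X')(-87, -99)), -32062) = Add(Add(Mul(63, Add(67, Mul(-14, 3))), Add(-22, Mul(Rational(1, 269), -87, -99))), -32062) = Add(Add(Mul(63, Add(67, -42)), Add(-22, Rational(8613, 269))), -32062) = Add(Add(Mul(63, 25), Rational(2695, 269)), -32062) = Add(Add(1575, Rational(2695, 269)), -32062) = Add(Rational(426370, 269), -32062) = Rational(-8198308, 269)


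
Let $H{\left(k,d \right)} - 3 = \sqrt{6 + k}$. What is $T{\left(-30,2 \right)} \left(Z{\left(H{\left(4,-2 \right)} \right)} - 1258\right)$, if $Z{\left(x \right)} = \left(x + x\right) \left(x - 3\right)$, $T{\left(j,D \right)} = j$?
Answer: $37140 - 180 \sqrt{10} \approx 36571.0$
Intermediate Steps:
$H{\left(k,d \right)} = 3 + \sqrt{6 + k}$
$Z{\left(x \right)} = 2 x \left(-3 + x\right)$
$T{\left(-30,2 \right)} \left(Z{\left(H{\left(4,-2 \right)} \right)} - 1258\right) = - 30 \left(2 \left(3 + \sqrt{6 + 4}\right) \left(-3 + \left(3 + \sqrt{6 + 4}\right)\right) - 1258\right) = - 30 \left(2 \left(3 + \sqrt{10}\right) \left(-3 + \left(3 + \sqrt{10}\right)\right) - 1258\right) = - 30 \left(2 \left(3 + \sqrt{10}\right) \sqrt{10} - 1258\right) = - 30 \left(2 \sqrt{10} \left(3 + \sqrt{10}\right) - 1258\right) = - 30 \left(-1258 + 2 \sqrt{10} \left(3 + \sqrt{10}\right)\right) = 37740 - 60 \sqrt{10} \left(3 + \sqrt{10}\right)$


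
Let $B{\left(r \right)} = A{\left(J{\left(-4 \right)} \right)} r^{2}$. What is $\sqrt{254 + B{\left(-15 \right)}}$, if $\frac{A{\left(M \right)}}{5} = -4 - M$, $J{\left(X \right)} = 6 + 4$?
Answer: $2 i \sqrt{3874} \approx 124.48 i$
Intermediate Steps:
$J{\left(X \right)} = 10$
$A{\left(M \right)} = -20 - 5 M$ ($A{\left(M \right)} = 5 \left(-4 - M\right) = -20 - 5 M$)
$B{\left(r \right)} = - 70 r^{2}$ ($B{\left(r \right)} = \left(-20 - 50\right) r^{2} = - 70 r^{2}$)
$\sqrt{254 + B{\left(-15 \right)}} = \sqrt{254 - 70 \left(-15\right)^{2}} = \sqrt{254 - 15750} = \sqrt{-15496} = 2 i \sqrt{3874}$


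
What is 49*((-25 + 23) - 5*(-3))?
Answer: 637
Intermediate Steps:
49*((-25 + 23) - 5*(-3)) = 49*(-2 + 15) = 49*13 = 637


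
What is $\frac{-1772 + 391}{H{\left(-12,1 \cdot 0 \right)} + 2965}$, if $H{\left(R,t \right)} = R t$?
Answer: $- \frac{1381}{2965} \approx -0.46577$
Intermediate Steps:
$\frac{-1772 + 391}{H{\left(-12,1 \cdot 0 \right)} + 2965} = \frac{-1772 + 391}{- 12 \cdot 1 \cdot 0 + 2965} = - \frac{1381}{\left(-12\right) 0 + 2965} = - \frac{1381}{0 + 2965} = - \frac{1381}{2965}$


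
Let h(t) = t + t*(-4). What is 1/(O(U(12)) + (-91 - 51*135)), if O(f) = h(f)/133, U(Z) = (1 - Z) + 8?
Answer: -133/927799 ≈ -0.00014335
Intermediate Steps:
h(t) = -3*t (h(t) = t - 4*t = -3*t)
U(Z) = 9 - Z
O(f) = -3*f/133
1/(O(U(12)) + (-91 - 51*135)) = 1/(-3*(9 - 1*12)/133 + (-91 - 51*135)) = 1/(-3*(9 - 12)/133 + (-91 - 6885)) = 1/(-3/133*(-3) - 6976) = 1/(9/133 - 6976) = 1/(-927799/133) = -133/927799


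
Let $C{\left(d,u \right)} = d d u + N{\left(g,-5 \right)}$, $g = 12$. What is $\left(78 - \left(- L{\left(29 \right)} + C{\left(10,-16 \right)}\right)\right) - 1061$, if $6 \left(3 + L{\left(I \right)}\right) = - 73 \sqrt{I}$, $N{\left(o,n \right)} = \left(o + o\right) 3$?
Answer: $542 - \frac{73 \sqrt{29}}{6} \approx 476.48$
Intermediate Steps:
$N{\left(o,n \right)} = 6 o$ ($N{\left(o,n \right)} = 2 o 3 = 6 o$)
$C{\left(d,u \right)} = 72 + u d^{2}$ ($C{\left(d,u \right)} = d d u + 6 \cdot 12 = d^{2} u + 72 = u d^{2} + 72 = 72 + u d^{2}$)
$L{\left(I \right)} = -3 - \frac{73 \sqrt{I}}{6}$ ($L{\left(I \right)} = -3 + \frac{\left(-73\right) \sqrt{I}}{6} = -3 - \frac{73 \sqrt{I}}{6}$)
$\left(78 - \left(- L{\left(29 \right)} + C{\left(10,-16 \right)}\right)\right) - 1061 = \left(78 - \left(75 - 1600 + \frac{73 \sqrt{29}}{6}\right)\right) - 1061 = \left(78 - \left(-1525 + \frac{73 \sqrt{29}}{6}\right)\right) - 1061 = \left(78 + \left(\left(-3 - \frac{73 \sqrt{29}}{6}\right) + 1528\right)\right) - 1061 = \left(78 + \left(1525 - \frac{73 \sqrt{29}}{6}\right)\right) - 1061 = \left(1603 - \frac{73 \sqrt{29}}{6}\right) - 1061 = 542 - \frac{73 \sqrt{29}}{6}$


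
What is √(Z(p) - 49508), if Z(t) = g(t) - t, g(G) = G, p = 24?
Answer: 2*I*√12377 ≈ 222.5*I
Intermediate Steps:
Z(t) = 0 (Z(t) = t - t = 0)
√(Z(p) - 49508) = √(0 - 49508) = √(-49508) = 2*I*√12377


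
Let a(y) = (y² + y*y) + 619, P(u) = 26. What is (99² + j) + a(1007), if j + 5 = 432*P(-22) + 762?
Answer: 2050507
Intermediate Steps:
a(y) = 619 + 2*y² (a(y) = (y² + y²) + 619 = 2*y² + 619 = 619 + 2*y²)
j = 11989 (j = -5 + (432*26 + 762) = -5 + (11232 + 762) = -5 + 11994 = 11989)
(99² + j) + a(1007) = (99² + 11989) + (619 + 2*1007²) = (9801 + 11989) + (619 + 2*1014049) = 21790 + (619 + 2028098) = 21790 + 2028717 = 2050507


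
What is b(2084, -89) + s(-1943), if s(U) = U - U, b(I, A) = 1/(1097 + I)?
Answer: 1/3181 ≈ 0.00031437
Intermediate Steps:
s(U) = 0
b(2084, -89) + s(-1943) = 1/(1097 + 2084) + 0 = 1/3181 + 0 = 1/3181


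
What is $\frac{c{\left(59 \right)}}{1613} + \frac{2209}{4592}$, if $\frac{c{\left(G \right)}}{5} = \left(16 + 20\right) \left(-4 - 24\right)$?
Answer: $- \frac{19580563}{7406896} \approx -2.6436$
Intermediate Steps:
$c{\left(G \right)} = -5040$ ($c{\left(G \right)} = 5 \left(16 + 20\right) \left(-4 - 24\right) = 5 \cdot 36 \left(-28\right) = 5 \left(-1008\right) = -5040$)
$\frac{c{\left(59 \right)}}{1613} + \frac{2209}{4592} = - \frac{5040}{1613} + \frac{2209}{4592} = - \frac{19580563}{7406896}$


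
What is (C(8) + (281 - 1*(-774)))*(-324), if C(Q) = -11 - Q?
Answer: -335664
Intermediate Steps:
(C(8) + (281 - 1*(-774)))*(-324) = ((-11 - 1*8) + (281 - 1*(-774)))*(-324) = ((-11 - 8) + (281 + 774))*(-324) = (-19 + 1055)*(-324) = 1036*(-324) = -335664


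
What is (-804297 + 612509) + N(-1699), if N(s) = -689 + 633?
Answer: -191844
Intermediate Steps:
N(s) = -56
(-804297 + 612509) + N(-1699) = (-804297 + 612509) - 56 = -191788 - 56 = -191844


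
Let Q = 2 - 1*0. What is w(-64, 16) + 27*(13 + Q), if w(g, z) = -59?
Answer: 346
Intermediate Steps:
Q = 2 (Q = 2 + 0 = 2)
w(-64, 16) + 27*(13 + Q) = -59 + 27*(13 + 2) = -59 + 27*15 = -59 + 405 = 346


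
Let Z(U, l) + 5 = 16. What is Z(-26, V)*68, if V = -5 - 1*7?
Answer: 748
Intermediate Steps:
V = -12 (V = -5 - 7 = -12)
Z(U, l) = 11 (Z(U, l) = -5 + 16 = 11)
Z(-26, V)*68 = 11*68 = 748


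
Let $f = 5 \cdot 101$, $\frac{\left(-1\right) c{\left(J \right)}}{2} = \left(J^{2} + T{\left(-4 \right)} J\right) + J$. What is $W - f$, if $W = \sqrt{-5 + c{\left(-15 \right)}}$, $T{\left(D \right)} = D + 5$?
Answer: $-505 + i \sqrt{395} \approx -505.0 + 19.875 i$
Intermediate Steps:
$T{\left(D \right)} = 5 + D$
$c{\left(J \right)} = - 4 J - 2 J^{2}$ ($c{\left(J \right)} = - 2 \left(\left(J^{2} + \left(5 - 4\right) J\right) + J\right) = - 2 \left(\left(J^{2} + 1 J\right) + J\right) = - 2 \left(\left(J^{2} + J\right) + J\right) = - 2 \left(\left(J + J^{2}\right) + J\right) = - 2 \left(J^{2} + 2 J\right) = - 4 J - 2 J^{2}$)
$f = 505$
$W = i \sqrt{395}$ ($W = \sqrt{-5 - - 30 \left(2 - 15\right)} = \sqrt{-5 - \left(-30\right) \left(-13\right)} = \sqrt{-5 - 390} = \sqrt{-395} = i \sqrt{395} \approx 19.875 i$)
$W - f = i \sqrt{395} - 505 = -505 + i \sqrt{395}$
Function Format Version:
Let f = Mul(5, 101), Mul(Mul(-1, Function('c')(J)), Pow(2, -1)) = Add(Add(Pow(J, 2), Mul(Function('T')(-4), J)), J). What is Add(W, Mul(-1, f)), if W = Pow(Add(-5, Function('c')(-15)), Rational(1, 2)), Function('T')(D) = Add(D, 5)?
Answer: Add(-505, Mul(I, Pow(395, Rational(1, 2)))) ≈ Add(-505.00, Mul(19.875, I))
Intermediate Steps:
Function('T')(D) = Add(5, D)
Function('c')(J) = Add(Mul(-4, J), Mul(-2, Pow(J, 2))) (Function('c')(J) = Mul(-2, Add(Add(Pow(J, 2), Mul(Add(5, -4), J)), J)) = Mul(-2, Add(Add(Pow(J, 2), Mul(1, J)), J)) = Mul(-2, Add(Add(Pow(J, 2), J), J)) = Mul(-2, Add(Add(J, Pow(J, 2)), J)) = Mul(-2, Add(Pow(J, 2), Mul(2, J))) = Add(Mul(-4, J), Mul(-2, Pow(J, 2))))
f = 505
W = Mul(I, Pow(395, Rational(1, 2))) (W = Pow(Add(-5, Mul(-2, -15, Add(2, -15))), Rational(1, 2)) = Pow(Add(-5, Mul(-2, -15, -13)), Rational(1, 2)) = Pow(Add(-5, -390), Rational(1, 2)) = Pow(-395, Rational(1, 2)) = Mul(I, Pow(395, Rational(1, 2))) ≈ Mul(19.875, I))
Add(W, Mul(-1, f)) = Add(Mul(I, Pow(395, Rational(1, 2))), Mul(-1, 505)) = Add(Mul(I, Pow(395, Rational(1, 2))), -505) = Add(-505, Mul(I, Pow(395, Rational(1, 2))))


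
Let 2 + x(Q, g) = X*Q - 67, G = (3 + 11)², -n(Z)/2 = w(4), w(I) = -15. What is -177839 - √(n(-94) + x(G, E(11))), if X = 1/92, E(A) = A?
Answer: -177839 - 4*I*√1219/23 ≈ -1.7784e+5 - 6.072*I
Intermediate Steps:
X = 1/92 ≈ 0.010870
n(Z) = 30 (n(Z) = -2*(-15) = 30)
G = 196 (G = 14² = 196)
x(Q, g) = -69 + Q/92 (x(Q, g) = -2 + (Q/92 - 67) = -2 + (-67 + Q/92) = -69 + Q/92)
-177839 - √(n(-94) + x(G, E(11))) = -177839 - √(30 + (-69 + (1/92)*196)) = -177839 - √(30 + (-69 + 49/23)) = -177839 - √(30 - 1538/23) = -177839 - √(-848/23) = -177839 - 4*I*√1219/23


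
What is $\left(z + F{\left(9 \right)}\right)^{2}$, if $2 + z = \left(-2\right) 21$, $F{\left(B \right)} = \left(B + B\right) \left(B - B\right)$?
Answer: $1936$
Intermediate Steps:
$F{\left(B \right)} = 0$ ($F{\left(B \right)} = 2 B 0 = 0$)
$z = -44$ ($z = -2 - 42 = -44$)
$\left(z + F{\left(9 \right)}\right)^{2} = \left(-44 + 0\right)^{2} = \left(-44\right)^{2} = 1936$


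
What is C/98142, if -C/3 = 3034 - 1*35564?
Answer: 16265/16357 ≈ 0.99438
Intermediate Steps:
C = 97590 (C = -3*(3034 - 1*35564) = -3*(3034 - 35564) = -3*(-32530) = 97590)
C/98142 = 97590/98142 = 97590*(1/98142) = 16265/16357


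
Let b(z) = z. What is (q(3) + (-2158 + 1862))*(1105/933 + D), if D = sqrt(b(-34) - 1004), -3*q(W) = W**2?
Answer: -330395/933 - 299*I*sqrt(1038) ≈ -354.12 - 9633.2*I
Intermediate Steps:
q(W) = -W**2/3
D = I*sqrt(1038) (D = sqrt(-34 - 1004) = sqrt(-1038) = I*sqrt(1038) ≈ 32.218*I)
(q(3) + (-2158 + 1862))*(1105/933 + D) = (-1/3*3**2 + (-2158 + 1862))*(1105/933 + I*sqrt(1038)) = (-1/3*9 - 296)*(1105*(1/933) + I*sqrt(1038)) = (-3 - 296)*(1105/933 + I*sqrt(1038)) = -299*(1105/933 + I*sqrt(1038)) = -330395/933 - 299*I*sqrt(1038)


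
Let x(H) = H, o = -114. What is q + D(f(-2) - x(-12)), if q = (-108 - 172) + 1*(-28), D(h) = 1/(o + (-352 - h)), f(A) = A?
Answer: -146609/476 ≈ -308.00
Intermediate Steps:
D(h) = 1/(-466 - h) (D(h) = 1/(-114 + (-352 - h)) = 1/(-466 - h))
q = -308 (q = -280 - 28 = -308)
q + D(f(-2) - x(-12)) = -308 - 1/(466 + (-2 - 1*(-12))) = -308 - 1/(466 + (-2 + 12)) = -308 - 1/(466 + 10) = -308 - 1/476 = -146609/476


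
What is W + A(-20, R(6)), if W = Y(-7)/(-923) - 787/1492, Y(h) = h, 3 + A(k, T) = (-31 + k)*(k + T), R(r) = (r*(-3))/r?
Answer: 1610509763/1377116 ≈ 1169.5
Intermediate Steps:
R(r) = -3 (R(r) = (-3*r)/r = -3)
A(k, T) = -3 + (-31 + k)*(T + k) (A(k, T) = -3 + (-31 + k)*(k + T) = -3 + (-31 + k)*(T + k))
W = -715957/1377116 (W = -7/(-923) - 787/1492 = -7*(-1/923) - 787*1/1492 = 7/923 - 787/1492 = -715957/1377116 ≈ -0.51990)
W + A(-20, R(6)) = -715957/1377116 + (-3 + (-20)² - 31*(-3) - 31*(-20) - 3*(-20)) = -715957/1377116 + (-3 + 400 + 93 + 620 + 60) = -715957/1377116 + 1170 = 1610509763/1377116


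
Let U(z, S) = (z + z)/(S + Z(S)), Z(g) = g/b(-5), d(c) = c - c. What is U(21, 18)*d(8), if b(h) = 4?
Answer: 0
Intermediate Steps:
d(c) = 0
Z(g) = g/4
U(z, S) = 8*z/(5*S) (U(z, S) = (z + z)/(S + S/4) = (2*z)/((5*S/4)) = (2*z)*(4/(5*S)) = 8*z/(5*S))
U(21, 18)*d(8) = ((8/5)*21/18)*0 = ((8/5)*21*(1/18))*0 = (28/15)*0 = 0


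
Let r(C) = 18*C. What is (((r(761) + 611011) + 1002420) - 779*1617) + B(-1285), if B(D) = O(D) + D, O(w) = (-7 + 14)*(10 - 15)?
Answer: 366166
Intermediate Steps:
O(w) = -35 (O(w) = 7*(-5) = -35)
B(D) = -35 + D
(((r(761) + 611011) + 1002420) - 779*1617) + B(-1285) = (((18*761 + 611011) + 1002420) - 779*1617) + (-35 - 1285) = (((13698 + 611011) + 1002420) - 1259643) - 1320 = ((624709 + 1002420) - 1259643) - 1320 = (1627129 - 1259643) - 1320 = 367486 - 1320 = 366166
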